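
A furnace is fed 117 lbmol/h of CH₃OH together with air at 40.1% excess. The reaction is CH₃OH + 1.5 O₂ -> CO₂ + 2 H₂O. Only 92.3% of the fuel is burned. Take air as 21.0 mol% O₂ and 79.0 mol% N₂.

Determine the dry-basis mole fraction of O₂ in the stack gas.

Stoichiometric O₂ = 1.5 × 117 = 175.5 lbmol/h; O₂ fed = 175.5 × 1.401 = 245.9 lbmol/h.
N₂ fed = 245.9 × 79/21 = 925 lbmol/h.
Fuel reacted = 0.923 × 117 → ξ = 108 lbmol/h.
Outlet (n = n₀ + ν ξ):
  CH₃OH: 117 − 1(108) = 9.009
  O₂: 245.9 − 1.5(108) = 83.89
  N₂: 925 (inert)
  CO₂: 0 + 1(108) = 108
  H₂O: 0 + 2(108) = 216
Dry total = 1126 lbmol/h; y_O₂ (dry) = 83.89 / 1126 = 0.07451.

0.0745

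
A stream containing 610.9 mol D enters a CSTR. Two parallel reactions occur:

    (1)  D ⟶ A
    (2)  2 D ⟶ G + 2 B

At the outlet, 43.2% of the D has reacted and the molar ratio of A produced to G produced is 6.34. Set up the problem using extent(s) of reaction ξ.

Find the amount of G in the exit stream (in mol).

31.6 mol

Conversion of D: D consumed = 0.432 × 610.9 = 263.9 mol = 1ξ₁ + 2ξ₂.
Selectivity: 1ξ₁ / (1ξ₂) = 6.34 → ξ₁ = 6.34 ξ₂.
Substitute: (1·6.34 + 2) ξ₂ = 263.9 → ξ₂ = 31.64 mol, ξ₁ = 200.6 mol.
Outlet amounts (n = n₀ + Σ ν·ξ):
  D: 610.9 − 1(200.6) − 2(31.64) = 347
  A: 0 + 1(200.6) = 200.6
  G: 0 + 1(31.64) = 31.64
  B: 0 + 2(31.64) = 63.29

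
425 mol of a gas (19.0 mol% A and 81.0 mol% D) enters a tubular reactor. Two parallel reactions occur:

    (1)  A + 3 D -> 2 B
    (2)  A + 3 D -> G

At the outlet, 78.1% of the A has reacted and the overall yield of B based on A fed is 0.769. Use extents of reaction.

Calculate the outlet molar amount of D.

155 mol

Yield of B: 2ξ₁ / 80.75 = 0.769 → ξ₁ = 31.05 mol.
Conversion of A: 1ξ₁ + 1ξ₂ = 0.781 × 80.75 = 63.07 → ξ₂ = 32.02 mol.
Outlet amounts (n = n₀ + Σ ν·ξ):
  A: 80.75 − 1(31.05) − 1(32.02) = 17.68
  D: 344.2 − 3(31.05) − 3(32.02) = 155.1
  B: 0 + 2(31.05) = 62.1
  G: 0 + 1(32.02) = 32.02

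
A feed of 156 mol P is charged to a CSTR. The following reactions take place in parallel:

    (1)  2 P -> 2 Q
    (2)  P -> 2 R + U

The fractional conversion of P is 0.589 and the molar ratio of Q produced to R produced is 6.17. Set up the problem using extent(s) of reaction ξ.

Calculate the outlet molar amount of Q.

85 mol

Conversion of P: P consumed = 0.589 × 156 = 91.88 mol = 2ξ₁ + 1ξ₂.
Selectivity: 2ξ₁ / (2ξ₂) = 6.17 → ξ₁ = 6.17 ξ₂.
Substitute: (2·6.17 + 1) ξ₂ = 91.88 → ξ₂ = 6.888 mol, ξ₁ = 42.5 mol.
Outlet amounts (n = n₀ + Σ ν·ξ):
  P: 156 − 2(42.5) − 1(6.888) = 64.12
  Q: 0 + 2(42.5) = 85
  R: 0 + 2(6.888) = 13.78
  U: 0 + 1(6.888) = 6.888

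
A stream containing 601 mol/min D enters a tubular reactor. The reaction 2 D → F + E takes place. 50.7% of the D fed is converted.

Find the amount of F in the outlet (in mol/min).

152 mol/min

D reacted = 0.507 × 601 = 304.7 mol/min; ν_D = −2, so ξ = 304.7/2 = 152.4 mol/min.
Outlet amounts (n = n₀ + ν ξ):
  D: 601 − 2(152.4) = 296.3
  F: 0 + 1(152.4) = 152.4
  E: 0 + 1(152.4) = 152.4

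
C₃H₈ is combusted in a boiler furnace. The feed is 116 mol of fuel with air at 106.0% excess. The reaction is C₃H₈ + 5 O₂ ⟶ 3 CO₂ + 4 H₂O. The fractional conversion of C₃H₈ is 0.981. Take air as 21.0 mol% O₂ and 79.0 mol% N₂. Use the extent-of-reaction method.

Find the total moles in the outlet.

5920 mol

Stoichiometric O₂ = 5 × 116 = 580 mol; O₂ fed = 580 × 2.060 = 1195 mol.
N₂ fed = 1195 × 79/21 = 4495 mol.
Fuel reacted = 0.981 × 116 → ξ = 113.8 mol.
Outlet (n = n₀ + ν ξ):
  C₃H₈: 116 − 1(113.8) = 2.204
  O₂: 1195 − 5(113.8) = 625.8
  N₂: 4495 (inert)
  CO₂: 0 + 3(113.8) = 341.4
  H₂O: 0 + 4(113.8) = 455.2
Total out = 2.204 + 625.8 + 4495 + 341.4 + 455.2 = 5919 mol.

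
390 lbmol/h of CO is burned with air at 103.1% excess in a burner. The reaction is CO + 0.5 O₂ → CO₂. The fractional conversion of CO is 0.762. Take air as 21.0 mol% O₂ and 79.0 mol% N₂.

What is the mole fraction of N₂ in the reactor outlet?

0.7

Stoichiometric O₂ = 0.5 × 390 = 195 lbmol/h; O₂ fed = 195 × 2.031 = 396 lbmol/h.
N₂ fed = 396 × 79/21 = 1490 lbmol/h.
Fuel reacted = 0.762 × 390 → ξ = 297.2 lbmol/h.
Outlet (n = n₀ + ν ξ):
  CO: 390 − 1(297.2) = 92.82
  O₂: 396 − 0.5(297.2) = 247.5
  N₂: 1490 (inert)
  CO₂: 0 + 1(297.2) = 297.2
Total out = 2127 lbmol/h; y_N₂ = 1490 / 2127 = 0.7004.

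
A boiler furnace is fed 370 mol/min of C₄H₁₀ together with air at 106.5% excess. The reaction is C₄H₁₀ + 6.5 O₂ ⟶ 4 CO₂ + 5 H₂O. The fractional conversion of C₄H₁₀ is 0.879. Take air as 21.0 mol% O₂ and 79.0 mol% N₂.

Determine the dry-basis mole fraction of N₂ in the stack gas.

Stoichiometric O₂ = 6.5 × 370 = 2405 mol/min; O₂ fed = 2405 × 2.065 = 4966 mol/min.
N₂ fed = 4966 × 79/21 = 18680 mol/min.
Fuel reacted = 0.879 × 370 → ξ = 325.2 mol/min.
Outlet (n = n₀ + ν ξ):
  C₄H₁₀: 370 − 1(325.2) = 44.77
  O₂: 4966 − 6.5(325.2) = 2852
  N₂: 18680 (inert)
  CO₂: 0 + 4(325.2) = 1301
  H₂O: 0 + 5(325.2) = 1626
Dry total = 22880 mol/min; y_N₂ (dry) = 18680 / 22880 = 0.8165.

0.817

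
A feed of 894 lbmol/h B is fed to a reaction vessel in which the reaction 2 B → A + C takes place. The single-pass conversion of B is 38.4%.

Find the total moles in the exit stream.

894 lbmol/h

B reacted = 0.384 × 894 = 343.3 lbmol/h; ν_B = −2, so ξ = 343.3/2 = 171.6 lbmol/h.
Outlet amounts (n = n₀ + ν ξ):
  B: 894 − 2(171.6) = 550.7
  A: 0 + 1(171.6) = 171.6
  C: 0 + 1(171.6) = 171.6
Total out = 550.7 + 171.6 + 171.6 = 894 lbmol/h.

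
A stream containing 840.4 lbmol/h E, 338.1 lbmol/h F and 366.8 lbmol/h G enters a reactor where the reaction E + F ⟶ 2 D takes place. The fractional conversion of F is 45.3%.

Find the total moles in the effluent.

F reacted = 0.453 × 338.1 = 153.2 lbmol/h; ν_F = −1, so ξ = 153.2/1 = 153.2 lbmol/h.
Outlet amounts (n = n₀ + ν ξ):
  E: 840.4 − 1(153.2) = 687.2
  F: 338.1 − 1(153.2) = 184.9
  D: 0 + 2(153.2) = 306.3
  G: 366.8 (inert)
Total out = 687.2 + 184.9 + 306.3 + 366.8 = 1545 lbmol/h.

1550 lbmol/h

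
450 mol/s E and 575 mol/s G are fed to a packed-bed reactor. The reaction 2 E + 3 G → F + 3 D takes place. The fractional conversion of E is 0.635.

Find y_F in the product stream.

0.162

E reacted = 0.635 × 450 = 285.8 mol/s; ν_E = −2, so ξ = 285.8/2 = 142.9 mol/s.
Outlet amounts (n = n₀ + ν ξ):
  E: 450 − 2(142.9) = 164.2
  G: 575 − 3(142.9) = 146.4
  F: 0 + 1(142.9) = 142.9
  D: 0 + 3(142.9) = 428.6
Total out = 882.1 mol/s; y_F = 142.9 / 882.1 = 0.162.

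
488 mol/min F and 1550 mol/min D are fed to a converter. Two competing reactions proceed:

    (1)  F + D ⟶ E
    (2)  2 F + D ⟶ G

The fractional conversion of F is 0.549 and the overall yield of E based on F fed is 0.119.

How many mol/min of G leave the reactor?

Yield of E: 1ξ₁ / 488 = 0.119 → ξ₁ = 58.07 mol/min.
Conversion of F: 1ξ₁ + 2ξ₂ = 0.549 × 488 = 267.9 → ξ₂ = 104.9 mol/min.
Outlet amounts (n = n₀ + Σ ν·ξ):
  F: 488 − 1(58.07) − 2(104.9) = 220.1
  D: 1550 − 1(58.07) − 1(104.9) = 1387
  E: 0 + 1(58.07) = 58.07
  G: 0 + 1(104.9) = 104.9

105 mol/min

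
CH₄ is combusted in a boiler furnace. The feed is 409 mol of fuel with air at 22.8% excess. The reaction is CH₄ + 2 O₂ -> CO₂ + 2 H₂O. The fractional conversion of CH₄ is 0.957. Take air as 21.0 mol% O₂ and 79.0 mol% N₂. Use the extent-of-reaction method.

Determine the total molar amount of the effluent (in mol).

Stoichiometric O₂ = 2 × 409 = 818 mol; O₂ fed = 818 × 1.228 = 1005 mol.
N₂ fed = 1005 × 79/21 = 3779 mol.
Fuel reacted = 0.957 × 409 → ξ = 391.4 mol.
Outlet (n = n₀ + ν ξ):
  CH₄: 409 − 1(391.4) = 17.59
  O₂: 1005 − 2(391.4) = 221.7
  N₂: 3779 (inert)
  CO₂: 0 + 1(391.4) = 391.4
  H₂O: 0 + 2(391.4) = 782.8
Total out = 17.59 + 221.7 + 3779 + 391.4 + 782.8 = 5192 mol.

5190 mol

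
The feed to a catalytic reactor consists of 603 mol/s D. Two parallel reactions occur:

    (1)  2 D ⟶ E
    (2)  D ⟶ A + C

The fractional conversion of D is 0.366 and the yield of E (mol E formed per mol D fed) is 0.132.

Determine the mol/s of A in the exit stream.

Yield of E: 1ξ₁ / 603 = 0.132 → ξ₁ = 79.6 mol/s.
Conversion of D: 2ξ₁ + 1ξ₂ = 0.366 × 603 = 220.7 → ξ₂ = 61.51 mol/s.
Outlet amounts (n = n₀ + Σ ν·ξ):
  D: 603 − 2(79.6) − 1(61.51) = 382.3
  E: 0 + 1(79.6) = 79.6
  A: 0 + 1(61.51) = 61.51
  C: 0 + 1(61.51) = 61.51

61.5 mol/s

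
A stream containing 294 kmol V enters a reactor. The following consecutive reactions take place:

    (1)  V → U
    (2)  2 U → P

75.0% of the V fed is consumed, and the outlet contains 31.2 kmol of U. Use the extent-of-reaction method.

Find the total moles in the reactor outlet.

199 kmol

Conversion of V: V consumed = 1ξ₁ = 0.75 × 294 → ξ₁ = 220.5 kmol.
U balance: n_U = 0 + 1ξ₁ − 2ξ₂ = 31.2 → ξ₂ = (1·220.5 − 31.2)/2 = 94.65 kmol.
Outlet amounts (n = n₀ + Σ ν·ξ):
  V: 294 − 1(220.5) = 73.5
  U: 0 + 1(220.5) − 2(94.65) = 31.2
  P: 0 + 1(94.65) = 94.65
Total out = 73.5 + 31.2 + 94.65 = 199.3 kmol.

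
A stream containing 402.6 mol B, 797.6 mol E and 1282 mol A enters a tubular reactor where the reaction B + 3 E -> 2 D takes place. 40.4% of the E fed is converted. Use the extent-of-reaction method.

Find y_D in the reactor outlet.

0.0947

E reacted = 0.404 × 797.6 = 322.2 mol; ν_E = −3, so ξ = 322.2/3 = 107.4 mol.
Outlet amounts (n = n₀ + ν ξ):
  B: 402.6 − 1(107.4) = 295.2
  E: 797.6 − 3(107.4) = 475.4
  D: 0 + 2(107.4) = 214.8
  A: 1282 (inert)
Total out = 2267 mol; y_D = 214.8 / 2267 = 0.09474.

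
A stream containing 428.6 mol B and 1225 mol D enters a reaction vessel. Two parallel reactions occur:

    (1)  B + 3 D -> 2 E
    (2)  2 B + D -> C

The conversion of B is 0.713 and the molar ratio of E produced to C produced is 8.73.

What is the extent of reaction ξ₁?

ξ₁ = 210 mol

Conversion of B: B consumed = 0.713 × 428.6 = 305.6 mol = 1ξ₁ + 2ξ₂.
Selectivity: 2ξ₁ / (1ξ₂) = 8.73 → ξ₁ = 4.365 ξ₂.
Substitute: (1·4.365 + 2) ξ₂ = 305.6 → ξ₂ = 48.01 mol, ξ₁ = 209.6 mol.
Outlet amounts (n = n₀ + Σ ν·ξ):
  B: 428.6 − 1(209.6) − 2(48.01) = 123
  D: 1225 − 3(209.6) − 1(48.01) = 548.3
  E: 0 + 2(209.6) = 419.1
  C: 0 + 1(48.01) = 48.01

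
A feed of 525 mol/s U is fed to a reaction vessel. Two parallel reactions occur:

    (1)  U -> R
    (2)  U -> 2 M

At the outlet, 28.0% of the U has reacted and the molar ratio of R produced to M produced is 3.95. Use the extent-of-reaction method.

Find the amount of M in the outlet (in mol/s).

Conversion of U: U consumed = 0.28 × 525 = 147 mol/s = 1ξ₁ + 1ξ₂.
Selectivity: 1ξ₁ / (2ξ₂) = 3.95 → ξ₁ = 7.9 ξ₂.
Substitute: (1·7.9 + 1) ξ₂ = 147 → ξ₂ = 16.52 mol/s, ξ₁ = 130.5 mol/s.
Outlet amounts (n = n₀ + Σ ν·ξ):
  U: 525 − 1(130.5) − 1(16.52) = 378
  R: 0 + 1(130.5) = 130.5
  M: 0 + 2(16.52) = 33.03

33 mol/s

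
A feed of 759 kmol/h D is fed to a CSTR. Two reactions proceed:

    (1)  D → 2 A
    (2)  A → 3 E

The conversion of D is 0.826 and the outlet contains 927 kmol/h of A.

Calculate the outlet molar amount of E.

Conversion of D: D consumed = 1ξ₁ = 0.826 × 759 → ξ₁ = 626.9 kmol/h.
A balance: n_A = 0 + 2ξ₁ − 1ξ₂ = 927 → ξ₂ = (2·626.9 − 927)/1 = 326.9 kmol/h.
Outlet amounts (n = n₀ + Σ ν·ξ):
  D: 759 − 1(626.9) = 132.1
  A: 0 + 2(626.9) − 1(326.9) = 927
  E: 0 + 3(326.9) = 980.6

981 kmol/h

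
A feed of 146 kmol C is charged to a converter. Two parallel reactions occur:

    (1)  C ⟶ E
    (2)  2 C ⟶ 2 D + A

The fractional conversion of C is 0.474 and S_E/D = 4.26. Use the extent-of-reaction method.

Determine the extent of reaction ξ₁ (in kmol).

Conversion of C: C consumed = 0.474 × 146 = 69.2 kmol = 1ξ₁ + 2ξ₂.
Selectivity: 1ξ₁ / (2ξ₂) = 4.26 → ξ₁ = 8.52 ξ₂.
Substitute: (1·8.52 + 2) ξ₂ = 69.2 → ξ₂ = 6.578 kmol, ξ₁ = 56.05 kmol.
Outlet amounts (n = n₀ + Σ ν·ξ):
  C: 146 − 1(56.05) − 2(6.578) = 76.8
  E: 0 + 1(56.05) = 56.05
  D: 0 + 2(6.578) = 13.16
  A: 0 + 1(6.578) = 6.578

ξ₁ = 56 kmol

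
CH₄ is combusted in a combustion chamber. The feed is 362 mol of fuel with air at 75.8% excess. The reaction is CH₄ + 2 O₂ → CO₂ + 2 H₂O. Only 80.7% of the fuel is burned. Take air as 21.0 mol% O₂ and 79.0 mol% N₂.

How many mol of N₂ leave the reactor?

Stoichiometric O₂ = 2 × 362 = 724 mol; O₂ fed = 724 × 1.758 = 1273 mol.
N₂ fed = 1273 × 79/21 = 4788 mol.
Fuel reacted = 0.807 × 362 → ξ = 292.1 mol.
Outlet (n = n₀ + ν ξ):
  CH₄: 362 − 1(292.1) = 69.87
  O₂: 1273 − 2(292.1) = 688.5
  N₂: 4788 (inert)
  CO₂: 0 + 1(292.1) = 292.1
  H₂O: 0 + 2(292.1) = 584.3

4790 mol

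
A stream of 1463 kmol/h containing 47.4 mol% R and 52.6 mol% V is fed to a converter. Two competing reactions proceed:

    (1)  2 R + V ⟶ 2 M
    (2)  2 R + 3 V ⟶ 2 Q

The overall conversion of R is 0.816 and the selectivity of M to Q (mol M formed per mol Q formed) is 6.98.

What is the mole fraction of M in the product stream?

Conversion of R: R consumed = 0.816 × 693.5 = 565.9 kmol/h = 2ξ₁ + 2ξ₂.
Selectivity: 2ξ₁ / (2ξ₂) = 6.98 → ξ₁ = 6.98 ξ₂.
Substitute: (2·6.98 + 2) ξ₂ = 565.9 → ξ₂ = 35.46 kmol/h, ξ₁ = 247.5 kmol/h.
Outlet amounts (n = n₀ + Σ ν·ξ):
  R: 693.5 − 2(247.5) − 2(35.46) = 127.6
  V: 769.5 − 1(247.5) − 3(35.46) = 415.7
  M: 0 + 2(247.5) = 495
  Q: 0 + 2(35.46) = 70.91
Total out = 1109 kmol/h; y_M = 495 / 1109 = 0.4462.

0.446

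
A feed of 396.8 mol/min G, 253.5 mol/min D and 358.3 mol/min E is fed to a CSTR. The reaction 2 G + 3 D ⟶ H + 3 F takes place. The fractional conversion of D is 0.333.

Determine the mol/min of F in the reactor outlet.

84.4 mol/min

D reacted = 0.333 × 253.5 = 84.42 mol/min; ν_D = −3, so ξ = 84.42/3 = 28.14 mol/min.
Outlet amounts (n = n₀ + ν ξ):
  G: 396.8 − 2(28.14) = 340.5
  D: 253.5 − 3(28.14) = 169.1
  H: 0 + 1(28.14) = 28.14
  F: 0 + 3(28.14) = 84.42
  E: 358.3 (inert)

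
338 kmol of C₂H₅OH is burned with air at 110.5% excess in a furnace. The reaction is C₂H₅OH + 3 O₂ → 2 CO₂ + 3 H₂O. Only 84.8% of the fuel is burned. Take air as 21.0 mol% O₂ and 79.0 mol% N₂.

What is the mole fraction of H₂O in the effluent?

Stoichiometric O₂ = 3 × 338 = 1014 kmol; O₂ fed = 1014 × 2.105 = 2134 kmol.
N₂ fed = 2134 × 79/21 = 8030 kmol.
Fuel reacted = 0.848 × 338 → ξ = 286.6 kmol.
Outlet (n = n₀ + ν ξ):
  C₂H₅OH: 338 − 1(286.6) = 51.38
  O₂: 2134 − 3(286.6) = 1275
  N₂: 8030 (inert)
  CO₂: 0 + 2(286.6) = 573.2
  H₂O: 0 + 3(286.6) = 859.9
Total out = 10790 kmol; y_H₂O = 859.9 / 10790 = 0.0797.

0.0797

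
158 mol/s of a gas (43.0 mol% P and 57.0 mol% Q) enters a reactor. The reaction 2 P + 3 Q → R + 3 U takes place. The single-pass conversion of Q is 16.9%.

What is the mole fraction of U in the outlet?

0.0995

Q reacted = 0.169 × 90.06 = 15.22 mol/s; ν_Q = −3, so ξ = 15.22/3 = 5.073 mol/s.
Outlet amounts (n = n₀ + ν ξ):
  P: 67.94 − 2(5.073) = 57.79
  Q: 90.06 − 3(5.073) = 74.84
  R: 0 + 1(5.073) = 5.073
  U: 0 + 3(5.073) = 15.22
Total out = 152.9 mol/s; y_U = 15.22 / 152.9 = 0.09953.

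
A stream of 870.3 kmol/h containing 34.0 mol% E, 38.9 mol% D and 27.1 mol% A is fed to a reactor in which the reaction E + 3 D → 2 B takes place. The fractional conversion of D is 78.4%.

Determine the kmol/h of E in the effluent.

207 kmol/h

D reacted = 0.784 × 338.5 = 265.4 kmol/h; ν_D = −3, so ξ = 265.4/3 = 88.47 kmol/h.
Outlet amounts (n = n₀ + ν ξ):
  E: 295.9 − 1(88.47) = 207.4
  D: 338.5 − 3(88.47) = 73.13
  B: 0 + 2(88.47) = 176.9
  A: 235.9 (inert)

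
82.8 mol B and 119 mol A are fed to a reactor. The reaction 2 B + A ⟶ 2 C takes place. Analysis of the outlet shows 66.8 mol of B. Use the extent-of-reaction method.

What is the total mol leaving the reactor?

194 mol

For B: n = n₀ − 2ξ → 66.8 = 82.8 − 2ξ, giving ξ = 8 mol.
Outlet amounts (n = n₀ + ν ξ):
  B: 82.8 − 2(8) = 66.8
  A: 119 − 1(8) = 111
  C: 0 + 2(8) = 16
Total out = 66.8 + 111 + 16 = 193.8 mol.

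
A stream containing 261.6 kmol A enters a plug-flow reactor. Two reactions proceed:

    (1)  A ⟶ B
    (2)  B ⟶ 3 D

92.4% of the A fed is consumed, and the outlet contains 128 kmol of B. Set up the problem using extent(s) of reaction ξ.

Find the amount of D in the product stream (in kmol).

341 kmol

Conversion of A: A consumed = 1ξ₁ = 0.924 × 261.6 → ξ₁ = 241.7 kmol.
B balance: n_B = 0 + 1ξ₁ − 1ξ₂ = 128 → ξ₂ = (1·241.7 − 128)/1 = 113.7 kmol.
Outlet amounts (n = n₀ + Σ ν·ξ):
  A: 261.6 − 1(241.7) = 19.88
  B: 0 + 1(241.7) − 1(113.7) = 128
  D: 0 + 3(113.7) = 341.2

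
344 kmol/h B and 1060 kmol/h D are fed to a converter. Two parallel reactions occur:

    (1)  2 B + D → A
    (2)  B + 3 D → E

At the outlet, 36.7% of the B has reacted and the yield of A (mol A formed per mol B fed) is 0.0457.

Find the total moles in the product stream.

Yield of A: 1ξ₁ / 344 = 0.0457 → ξ₁ = 15.72 kmol/h.
Conversion of B: 2ξ₁ + 1ξ₂ = 0.367 × 344 = 126.2 → ξ₂ = 94.81 kmol/h.
Outlet amounts (n = n₀ + Σ ν·ξ):
  B: 344 − 2(15.72) − 1(94.81) = 217.8
  D: 1060 − 1(15.72) − 3(94.81) = 759.9
  A: 0 + 1(15.72) = 15.72
  E: 0 + 1(94.81) = 94.81
Total out = 217.8 + 759.9 + 15.72 + 94.81 = 1088 kmol/h.

1090 kmol/h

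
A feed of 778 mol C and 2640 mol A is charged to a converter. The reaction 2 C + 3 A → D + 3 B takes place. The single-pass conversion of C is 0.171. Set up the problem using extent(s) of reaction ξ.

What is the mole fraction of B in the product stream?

0.0595

C reacted = 0.171 × 778 = 133 mol; ν_C = −2, so ξ = 133/2 = 66.52 mol.
Outlet amounts (n = n₀ + ν ξ):
  C: 778 − 2(66.52) = 645
  A: 2640 − 3(66.52) = 2440
  D: 0 + 1(66.52) = 66.52
  B: 0 + 3(66.52) = 199.6
Total out = 3351 mol; y_B = 199.6 / 3351 = 0.05954.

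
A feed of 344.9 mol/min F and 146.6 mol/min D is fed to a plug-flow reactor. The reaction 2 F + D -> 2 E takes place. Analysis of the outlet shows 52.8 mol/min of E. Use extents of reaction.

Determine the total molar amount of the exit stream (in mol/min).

For E: n = n₀ + 2ξ → 52.8 = 0 + 2ξ, giving ξ = 26.4 mol/min.
Outlet amounts (n = n₀ + ν ξ):
  F: 344.9 − 2(26.4) = 292.1
  D: 146.6 − 1(26.4) = 120.2
  E: 0 + 2(26.4) = 52.8
Total out = 292.1 + 120.2 + 52.8 = 465.1 mol/min.

465 mol/min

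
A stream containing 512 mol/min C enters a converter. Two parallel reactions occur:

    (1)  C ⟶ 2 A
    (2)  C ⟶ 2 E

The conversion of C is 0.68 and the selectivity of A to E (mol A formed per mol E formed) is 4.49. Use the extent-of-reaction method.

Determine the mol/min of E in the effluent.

127 mol/min

Conversion of C: C consumed = 0.68 × 512 = 348.2 mol/min = 1ξ₁ + 1ξ₂.
Selectivity: 2ξ₁ / (2ξ₂) = 4.49 → ξ₁ = 4.49 ξ₂.
Substitute: (1·4.49 + 1) ξ₂ = 348.2 → ξ₂ = 63.42 mol/min, ξ₁ = 284.7 mol/min.
Outlet amounts (n = n₀ + Σ ν·ξ):
  C: 512 − 1(284.7) − 1(63.42) = 163.8
  A: 0 + 2(284.7) = 569.5
  E: 0 + 2(63.42) = 126.8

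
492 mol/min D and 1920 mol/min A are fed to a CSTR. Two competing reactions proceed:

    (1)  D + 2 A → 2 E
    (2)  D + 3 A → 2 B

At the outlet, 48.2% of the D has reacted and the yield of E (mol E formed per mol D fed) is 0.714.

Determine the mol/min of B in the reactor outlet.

123 mol/min

Yield of E: 2ξ₁ / 492 = 0.714 → ξ₁ = 175.6 mol/min.
Conversion of D: 1ξ₁ + 1ξ₂ = 0.482 × 492 = 237.1 → ξ₂ = 61.5 mol/min.
Outlet amounts (n = n₀ + Σ ν·ξ):
  D: 492 − 1(175.6) − 1(61.5) = 254.9
  A: 1920 − 2(175.6) − 3(61.5) = 1384
  E: 0 + 2(175.6) = 351.3
  B: 0 + 2(61.5) = 123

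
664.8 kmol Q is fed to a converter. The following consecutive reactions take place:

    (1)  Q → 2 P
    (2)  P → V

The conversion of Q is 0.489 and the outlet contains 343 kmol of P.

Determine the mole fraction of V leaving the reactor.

0.31

Conversion of Q: Q consumed = 1ξ₁ = 0.489 × 664.8 → ξ₁ = 325.1 kmol.
P balance: n_P = 0 + 2ξ₁ − 1ξ₂ = 343 → ξ₂ = (2·325.1 − 343)/1 = 307.2 kmol.
Outlet amounts (n = n₀ + Σ ν·ξ):
  Q: 664.8 − 1(325.1) = 339.7
  P: 0 + 2(325.1) − 1(307.2) = 343
  V: 0 + 1(307.2) = 307.2
Total out = 989.9 kmol; y_V = 307.2 / 989.9 = 0.3103.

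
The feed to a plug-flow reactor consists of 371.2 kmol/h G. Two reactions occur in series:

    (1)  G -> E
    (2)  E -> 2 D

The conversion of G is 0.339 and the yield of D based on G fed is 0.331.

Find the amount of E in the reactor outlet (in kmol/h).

64.4 kmol/h

Conversion of G: G consumed = 1ξ₁ = 0.339 × 371.2 → ξ₁ = 125.8 kmol/h.
Yield of D: 2ξ₂ / 371.2 = 0.331 → ξ₂ = 61.43 kmol/h.
Outlet amounts (n = n₀ + Σ ν·ξ):
  G: 371.2 − 1(125.8) = 245.4
  E: 0 + 1(125.8) − 1(61.43) = 64.4
  D: 0 + 2(61.43) = 122.9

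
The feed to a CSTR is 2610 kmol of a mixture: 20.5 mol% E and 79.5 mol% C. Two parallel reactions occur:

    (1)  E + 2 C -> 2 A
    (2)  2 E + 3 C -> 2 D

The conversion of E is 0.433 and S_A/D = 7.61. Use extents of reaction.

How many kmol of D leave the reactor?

Conversion of E: E consumed = 0.433 × 535 = 231.7 kmol = 1ξ₁ + 2ξ₂.
Selectivity: 2ξ₁ / (2ξ₂) = 7.61 → ξ₁ = 7.61 ξ₂.
Substitute: (1·7.61 + 2) ξ₂ = 231.7 → ξ₂ = 24.11 kmol, ξ₁ = 183.5 kmol.
Outlet amounts (n = n₀ + Σ ν·ξ):
  E: 535 − 1(183.5) − 2(24.11) = 303.4
  C: 2075 − 2(183.5) − 3(24.11) = 1636
  A: 0 + 2(183.5) = 366.9
  D: 0 + 2(24.11) = 48.22

48.2 kmol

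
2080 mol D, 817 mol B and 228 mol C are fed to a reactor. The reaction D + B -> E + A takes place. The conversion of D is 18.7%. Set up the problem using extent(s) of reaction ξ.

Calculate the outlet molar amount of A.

D reacted = 0.187 × 2080 = 389 mol; ν_D = −1, so ξ = 389/1 = 389 mol.
Outlet amounts (n = n₀ + ν ξ):
  D: 2080 − 1(389) = 1691
  B: 817 − 1(389) = 428
  E: 0 + 1(389) = 389
  A: 0 + 1(389) = 389
  C: 228 (inert)

389 mol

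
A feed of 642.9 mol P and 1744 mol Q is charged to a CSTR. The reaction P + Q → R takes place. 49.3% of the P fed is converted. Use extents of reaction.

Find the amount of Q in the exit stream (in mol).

P reacted = 0.493 × 642.9 = 316.9 mol; ν_P = −1, so ξ = 316.9/1 = 316.9 mol.
Outlet amounts (n = n₀ + ν ξ):
  P: 642.9 − 1(316.9) = 326
  Q: 1744 − 1(316.9) = 1427
  R: 0 + 1(316.9) = 316.9

1430 mol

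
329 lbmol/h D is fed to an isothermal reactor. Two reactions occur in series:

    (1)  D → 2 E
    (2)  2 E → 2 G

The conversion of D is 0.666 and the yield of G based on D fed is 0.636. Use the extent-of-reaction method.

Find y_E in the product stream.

0.418

Conversion of D: D consumed = 1ξ₁ = 0.666 × 329 → ξ₁ = 219.1 lbmol/h.
Yield of G: 2ξ₂ / 329 = 0.636 → ξ₂ = 104.6 lbmol/h.
Outlet amounts (n = n₀ + Σ ν·ξ):
  D: 329 − 1(219.1) = 109.9
  E: 0 + 2(219.1) − 2(104.6) = 229
  G: 0 + 2(104.6) = 209.2
Total out = 548.1 lbmol/h; y_E = 229 / 548.1 = 0.4178.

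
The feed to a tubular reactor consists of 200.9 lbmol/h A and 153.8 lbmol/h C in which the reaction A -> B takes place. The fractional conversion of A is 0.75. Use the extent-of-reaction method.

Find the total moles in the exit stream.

355 lbmol/h

A reacted = 0.75 × 200.9 = 150.7 lbmol/h; ν_A = −1, so ξ = 150.7/1 = 150.7 lbmol/h.
Outlet amounts (n = n₀ + ν ξ):
  A: 200.9 − 1(150.7) = 50.22
  B: 0 + 1(150.7) = 150.7
  C: 153.8 (inert)
Total out = 50.22 + 150.7 + 153.8 = 354.7 lbmol/h.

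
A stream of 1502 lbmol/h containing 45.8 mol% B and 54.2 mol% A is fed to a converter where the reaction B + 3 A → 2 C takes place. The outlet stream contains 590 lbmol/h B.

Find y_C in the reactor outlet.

For B: n = n₀ − 1ξ → 590 = 687.9 − 1ξ, giving ξ = 97.92 lbmol/h.
Outlet amounts (n = n₀ + ν ξ):
  B: 687.9 − 1(97.92) = 590
  A: 814.1 − 3(97.92) = 520.3
  C: 0 + 2(97.92) = 195.8
Total out = 1306 lbmol/h; y_C = 195.8 / 1306 = 0.1499.

0.15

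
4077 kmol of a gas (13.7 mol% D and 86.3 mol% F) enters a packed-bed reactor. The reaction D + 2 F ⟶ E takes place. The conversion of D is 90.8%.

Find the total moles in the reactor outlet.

D reacted = 0.908 × 558.5 = 507.2 kmol; ν_D = −1, so ξ = 507.2/1 = 507.2 kmol.
Outlet amounts (n = n₀ + ν ξ):
  D: 558.5 − 1(507.2) = 51.39
  F: 3518 − 2(507.2) = 2504
  E: 0 + 1(507.2) = 507.2
Total out = 51.39 + 2504 + 507.2 = 3063 kmol.

3060 kmol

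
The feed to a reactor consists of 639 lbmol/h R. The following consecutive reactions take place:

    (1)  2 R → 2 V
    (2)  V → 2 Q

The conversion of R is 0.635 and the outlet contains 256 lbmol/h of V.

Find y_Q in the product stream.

0.38

Conversion of R: R consumed = 2ξ₁ = 0.635 × 639 → ξ₁ = 202.9 lbmol/h.
V balance: n_V = 0 + 2ξ₁ − 1ξ₂ = 256 → ξ₂ = (2·202.9 − 256)/1 = 149.8 lbmol/h.
Outlet amounts (n = n₀ + Σ ν·ξ):
  R: 639 − 2(202.9) = 233.2
  V: 0 + 2(202.9) − 1(149.8) = 256
  Q: 0 + 2(149.8) = 299.5
Total out = 788.8 lbmol/h; y_Q = 299.5 / 788.8 = 0.3797.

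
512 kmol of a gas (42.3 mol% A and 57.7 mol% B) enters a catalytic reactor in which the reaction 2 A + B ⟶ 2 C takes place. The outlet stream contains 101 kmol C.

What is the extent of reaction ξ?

ξ = 50.5 kmol

For C: n = n₀ + 2ξ → 101 = 0 + 2ξ, giving ξ = 50.5 kmol.
Outlet amounts (n = n₀ + ν ξ):
  A: 216.6 − 2(50.5) = 115.6
  B: 295.4 − 1(50.5) = 244.9
  C: 0 + 2(50.5) = 101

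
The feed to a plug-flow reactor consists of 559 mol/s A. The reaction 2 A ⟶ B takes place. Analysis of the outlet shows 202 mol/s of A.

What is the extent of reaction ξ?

For A: n = n₀ − 2ξ → 202 = 559 − 2ξ, giving ξ = 178.5 mol/s.
Outlet amounts (n = n₀ + ν ξ):
  A: 559 − 2(178.5) = 202
  B: 0 + 1(178.5) = 178.5

ξ = 178 mol/s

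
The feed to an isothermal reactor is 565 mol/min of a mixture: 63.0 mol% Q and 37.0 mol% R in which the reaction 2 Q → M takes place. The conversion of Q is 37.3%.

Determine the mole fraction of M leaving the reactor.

0.133

Q reacted = 0.373 × 355.9 = 132.8 mol/min; ν_Q = −2, so ξ = 132.8/2 = 66.38 mol/min.
Outlet amounts (n = n₀ + ν ξ):
  Q: 355.9 − 2(66.38) = 223.2
  M: 0 + 1(66.38) = 66.38
  R: 209.1 (inert)
Total out = 498.6 mol/min; y_M = 66.38 / 498.6 = 0.1331.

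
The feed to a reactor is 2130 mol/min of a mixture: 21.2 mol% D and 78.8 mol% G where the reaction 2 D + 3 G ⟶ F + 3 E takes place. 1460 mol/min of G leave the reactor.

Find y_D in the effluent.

For G: n = n₀ − 3ξ → 1460 = 1678 − 3ξ, giving ξ = 72.81 mol/min.
Outlet amounts (n = n₀ + ν ξ):
  D: 451.6 − 2(72.81) = 305.9
  G: 1678 − 3(72.81) = 1460
  F: 0 + 1(72.81) = 72.81
  E: 0 + 3(72.81) = 218.4
Total out = 2057 mol/min; y_D = 305.9 / 2057 = 0.1487.

0.149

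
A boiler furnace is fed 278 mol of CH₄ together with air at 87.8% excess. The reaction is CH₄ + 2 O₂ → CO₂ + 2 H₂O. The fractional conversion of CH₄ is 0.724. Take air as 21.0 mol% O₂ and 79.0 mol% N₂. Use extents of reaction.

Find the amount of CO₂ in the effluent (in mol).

Stoichiometric O₂ = 2 × 278 = 556 mol; O₂ fed = 556 × 1.878 = 1044 mol.
N₂ fed = 1044 × 79/21 = 3928 mol.
Fuel reacted = 0.724 × 278 → ξ = 201.3 mol.
Outlet (n = n₀ + ν ξ):
  CH₄: 278 − 1(201.3) = 76.73
  O₂: 1044 − 2(201.3) = 641.6
  N₂: 3928 (inert)
  CO₂: 0 + 1(201.3) = 201.3
  H₂O: 0 + 2(201.3) = 402.5

201 mol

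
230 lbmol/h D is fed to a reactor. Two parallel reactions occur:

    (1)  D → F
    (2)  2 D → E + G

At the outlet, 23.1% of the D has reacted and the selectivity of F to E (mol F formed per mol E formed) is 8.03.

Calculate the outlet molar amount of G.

Conversion of D: D consumed = 0.231 × 230 = 53.13 lbmol/h = 1ξ₁ + 2ξ₂.
Selectivity: 1ξ₁ / (1ξ₂) = 8.03 → ξ₁ = 8.03 ξ₂.
Substitute: (1·8.03 + 2) ξ₂ = 53.13 → ξ₂ = 5.297 lbmol/h, ξ₁ = 42.54 lbmol/h.
Outlet amounts (n = n₀ + Σ ν·ξ):
  D: 230 − 1(42.54) − 2(5.297) = 176.9
  F: 0 + 1(42.54) = 42.54
  E: 0 + 1(5.297) = 5.297
  G: 0 + 1(5.297) = 5.297

5.3 lbmol/h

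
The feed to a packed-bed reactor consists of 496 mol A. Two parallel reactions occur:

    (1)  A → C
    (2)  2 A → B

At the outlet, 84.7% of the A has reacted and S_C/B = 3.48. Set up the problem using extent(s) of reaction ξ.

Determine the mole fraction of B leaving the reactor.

Conversion of A: A consumed = 0.847 × 496 = 420.1 mol = 1ξ₁ + 2ξ₂.
Selectivity: 1ξ₁ / (1ξ₂) = 3.48 → ξ₁ = 3.48 ξ₂.
Substitute: (1·3.48 + 2) ξ₂ = 420.1 → ξ₂ = 76.66 mol, ξ₁ = 266.8 mol.
Outlet amounts (n = n₀ + Σ ν·ξ):
  A: 496 − 1(266.8) − 2(76.66) = 75.89
  C: 0 + 1(266.8) = 266.8
  B: 0 + 1(76.66) = 76.66
Total out = 419.3 mol; y_B = 76.66 / 419.3 = 0.1828.

0.183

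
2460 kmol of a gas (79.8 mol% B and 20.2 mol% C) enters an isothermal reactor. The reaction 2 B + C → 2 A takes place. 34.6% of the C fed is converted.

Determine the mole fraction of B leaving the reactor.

0.708

C reacted = 0.346 × 496.9 = 171.9 kmol; ν_C = −1, so ξ = 171.9/1 = 171.9 kmol.
Outlet amounts (n = n₀ + ν ξ):
  B: 1963 − 2(171.9) = 1619
  C: 496.9 − 1(171.9) = 325
  A: 0 + 2(171.9) = 343.9
Total out = 2288 kmol; y_B = 1619 / 2288 = 0.7077.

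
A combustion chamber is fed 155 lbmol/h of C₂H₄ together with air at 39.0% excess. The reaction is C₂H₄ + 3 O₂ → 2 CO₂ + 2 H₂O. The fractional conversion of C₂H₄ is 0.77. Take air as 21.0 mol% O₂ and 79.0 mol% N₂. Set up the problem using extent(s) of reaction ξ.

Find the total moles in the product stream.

Stoichiometric O₂ = 3 × 155 = 465 lbmol/h; O₂ fed = 465 × 1.390 = 646.4 lbmol/h.
N₂ fed = 646.4 × 79/21 = 2432 lbmol/h.
Fuel reacted = 0.77 × 155 → ξ = 119.4 lbmol/h.
Outlet (n = n₀ + ν ξ):
  C₂H₄: 155 − 1(119.4) = 35.65
  O₂: 646.4 − 3(119.4) = 288.3
  N₂: 2432 (inert)
  CO₂: 0 + 2(119.4) = 238.7
  H₂O: 0 + 2(119.4) = 238.7
Total out = 35.65 + 288.3 + 2432 + 238.7 + 238.7 = 3233 lbmol/h.

3230 lbmol/h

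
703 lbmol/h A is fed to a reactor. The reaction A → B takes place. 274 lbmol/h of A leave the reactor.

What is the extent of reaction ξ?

ξ = 429 lbmol/h

For A: n = n₀ − 1ξ → 274 = 703 − 1ξ, giving ξ = 429 lbmol/h.
Outlet amounts (n = n₀ + ν ξ):
  A: 703 − 1(429) = 274
  B: 0 + 1(429) = 429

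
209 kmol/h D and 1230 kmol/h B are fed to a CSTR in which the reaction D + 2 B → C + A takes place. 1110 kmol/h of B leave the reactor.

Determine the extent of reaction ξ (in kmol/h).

ξ = 60 kmol/h

For B: n = n₀ − 2ξ → 1110 = 1230 − 2ξ, giving ξ = 60 kmol/h.
Outlet amounts (n = n₀ + ν ξ):
  D: 209 − 1(60) = 149
  B: 1230 − 2(60) = 1110
  C: 0 + 1(60) = 60
  A: 0 + 1(60) = 60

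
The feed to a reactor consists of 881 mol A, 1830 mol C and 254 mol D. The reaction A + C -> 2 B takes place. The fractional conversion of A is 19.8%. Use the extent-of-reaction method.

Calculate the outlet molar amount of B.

349 mol

A reacted = 0.198 × 881 = 174.4 mol; ν_A = −1, so ξ = 174.4/1 = 174.4 mol.
Outlet amounts (n = n₀ + ν ξ):
  A: 881 − 1(174.4) = 706.6
  C: 1830 − 1(174.4) = 1656
  B: 0 + 2(174.4) = 348.9
  D: 254 (inert)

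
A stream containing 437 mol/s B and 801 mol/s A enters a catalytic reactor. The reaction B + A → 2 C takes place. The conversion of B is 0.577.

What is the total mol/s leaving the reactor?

B reacted = 0.577 × 437 = 252.1 mol/s; ν_B = −1, so ξ = 252.1/1 = 252.1 mol/s.
Outlet amounts (n = n₀ + ν ξ):
  B: 437 − 1(252.1) = 184.9
  A: 801 − 1(252.1) = 548.9
  C: 0 + 2(252.1) = 504.3
Total out = 184.9 + 548.9 + 504.3 = 1238 mol/s.

1240 mol/s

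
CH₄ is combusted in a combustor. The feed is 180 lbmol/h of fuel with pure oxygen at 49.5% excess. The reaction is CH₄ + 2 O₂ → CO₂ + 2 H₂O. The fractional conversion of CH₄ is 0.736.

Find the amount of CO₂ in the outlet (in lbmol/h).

Stoichiometric O₂ = 2 × 180 = 360 lbmol/h; O₂ fed = 360 × 1.495 = 538.2 lbmol/h.
Fuel reacted = 0.736 × 180 → ξ = 132.5 lbmol/h.
Outlet (n = n₀ + ν ξ):
  CH₄: 180 − 1(132.5) = 47.52
  O₂: 538.2 − 2(132.5) = 273.2
  CO₂: 0 + 1(132.5) = 132.5
  H₂O: 0 + 2(132.5) = 265

132 lbmol/h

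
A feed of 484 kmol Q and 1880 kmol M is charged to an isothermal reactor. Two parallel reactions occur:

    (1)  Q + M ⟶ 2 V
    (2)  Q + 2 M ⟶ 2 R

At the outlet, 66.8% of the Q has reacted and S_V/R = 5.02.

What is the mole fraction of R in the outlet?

Conversion of Q: Q consumed = 0.668 × 484 = 323.3 kmol = 1ξ₁ + 1ξ₂.
Selectivity: 2ξ₁ / (2ξ₂) = 5.02 → ξ₁ = 5.02 ξ₂.
Substitute: (1·5.02 + 1) ξ₂ = 323.3 → ξ₂ = 53.71 kmol, ξ₁ = 269.6 kmol.
Outlet amounts (n = n₀ + Σ ν·ξ):
  Q: 484 − 1(269.6) − 1(53.71) = 160.7
  M: 1880 − 1(269.6) − 2(53.71) = 1503
  V: 0 + 2(269.6) = 539.2
  R: 0 + 2(53.71) = 107.4
Total out = 2310 kmol; y_R = 107.4 / 2310 = 0.04649.

0.0465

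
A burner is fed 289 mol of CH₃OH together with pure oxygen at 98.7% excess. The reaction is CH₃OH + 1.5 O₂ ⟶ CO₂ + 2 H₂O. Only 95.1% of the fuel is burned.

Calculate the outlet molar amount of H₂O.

550 mol

Stoichiometric O₂ = 1.5 × 289 = 433.5 mol; O₂ fed = 433.5 × 1.987 = 861.4 mol.
Fuel reacted = 0.951 × 289 → ξ = 274.8 mol.
Outlet (n = n₀ + ν ξ):
  CH₃OH: 289 − 1(274.8) = 14.16
  O₂: 861.4 − 1.5(274.8) = 449.1
  CO₂: 0 + 1(274.8) = 274.8
  H₂O: 0 + 2(274.8) = 549.7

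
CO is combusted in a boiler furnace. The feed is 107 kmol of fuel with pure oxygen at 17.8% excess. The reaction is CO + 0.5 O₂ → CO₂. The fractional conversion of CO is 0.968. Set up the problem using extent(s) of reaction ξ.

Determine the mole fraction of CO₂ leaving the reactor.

Stoichiometric O₂ = 0.5 × 107 = 53.5 kmol; O₂ fed = 53.5 × 1.178 = 63.02 kmol.
Fuel reacted = 0.968 × 107 → ξ = 103.6 kmol.
Outlet (n = n₀ + ν ξ):
  CO: 107 − 1(103.6) = 3.424
  O₂: 63.02 − 0.5(103.6) = 11.23
  CO₂: 0 + 1(103.6) = 103.6
Total out = 118.2 kmol; y_CO₂ = 103.6 / 118.2 = 0.876.

0.876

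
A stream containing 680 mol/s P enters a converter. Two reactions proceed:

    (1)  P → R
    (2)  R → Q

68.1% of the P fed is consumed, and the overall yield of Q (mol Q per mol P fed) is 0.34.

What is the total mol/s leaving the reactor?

Conversion of P: P consumed = 1ξ₁ = 0.681 × 680 → ξ₁ = 463.1 mol/s.
Yield of Q: 1ξ₂ / 680 = 0.34 → ξ₂ = 231.2 mol/s.
Outlet amounts (n = n₀ + Σ ν·ξ):
  P: 680 − 1(463.1) = 216.9
  R: 0 + 1(463.1) − 1(231.2) = 231.9
  Q: 0 + 1(231.2) = 231.2
Total out = 216.9 + 231.9 + 231.2 = 680 mol/s.

680 mol/s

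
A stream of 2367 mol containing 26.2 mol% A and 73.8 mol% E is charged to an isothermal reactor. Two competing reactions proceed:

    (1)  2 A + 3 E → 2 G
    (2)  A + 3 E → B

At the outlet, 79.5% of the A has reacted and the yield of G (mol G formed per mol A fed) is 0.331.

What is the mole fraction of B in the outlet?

Yield of G: 2ξ₁ / 620.2 = 0.331 → ξ₁ = 102.6 mol.
Conversion of A: 2ξ₁ + 1ξ₂ = 0.795 × 620.2 = 493 → ξ₂ = 287.8 mol.
Outlet amounts (n = n₀ + Σ ν·ξ):
  A: 620.2 − 2(102.6) − 1(287.8) = 127.1
  E: 1747 − 3(102.6) − 3(287.8) = 575.7
  G: 0 + 2(102.6) = 205.3
  B: 0 + 1(287.8) = 287.8
Total out = 1196 mol; y_B = 287.8 / 1196 = 0.2406.

0.241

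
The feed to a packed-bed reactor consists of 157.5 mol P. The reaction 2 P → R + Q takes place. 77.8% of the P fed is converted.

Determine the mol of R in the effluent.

P reacted = 0.778 × 157.5 = 122.5 mol; ν_P = −2, so ξ = 122.5/2 = 61.27 mol.
Outlet amounts (n = n₀ + ν ξ):
  P: 157.5 − 2(61.27) = 34.96
  R: 0 + 1(61.27) = 61.27
  Q: 0 + 1(61.27) = 61.27

61.3 mol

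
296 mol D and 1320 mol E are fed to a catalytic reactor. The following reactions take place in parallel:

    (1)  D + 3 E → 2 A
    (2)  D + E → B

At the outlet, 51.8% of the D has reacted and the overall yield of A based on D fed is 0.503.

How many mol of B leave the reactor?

Yield of A: 2ξ₁ / 296 = 0.503 → ξ₁ = 74.44 mol.
Conversion of D: 1ξ₁ + 1ξ₂ = 0.518 × 296 = 153.3 → ξ₂ = 78.88 mol.
Outlet amounts (n = n₀ + Σ ν·ξ):
  D: 296 − 1(74.44) − 1(78.88) = 142.7
  E: 1320 − 3(74.44) − 1(78.88) = 1018
  A: 0 + 2(74.44) = 148.9
  B: 0 + 1(78.88) = 78.88

78.9 mol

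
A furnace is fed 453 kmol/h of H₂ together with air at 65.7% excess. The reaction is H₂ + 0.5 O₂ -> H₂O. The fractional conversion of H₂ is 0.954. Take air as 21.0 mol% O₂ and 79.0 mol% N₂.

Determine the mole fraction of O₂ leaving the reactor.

0.0787

Stoichiometric O₂ = 0.5 × 453 = 226.5 kmol/h; O₂ fed = 226.5 × 1.657 = 375.3 kmol/h.
N₂ fed = 375.3 × 79/21 = 1412 kmol/h.
Fuel reacted = 0.954 × 453 → ξ = 432.2 kmol/h.
Outlet (n = n₀ + ν ξ):
  H₂: 453 − 1(432.2) = 20.84
  O₂: 375.3 − 0.5(432.2) = 159.2
  N₂: 1412 (inert)
  H₂O: 0 + 1(432.2) = 432.2
Total out = 2024 kmol/h; y_O₂ = 159.2 / 2024 = 0.07867.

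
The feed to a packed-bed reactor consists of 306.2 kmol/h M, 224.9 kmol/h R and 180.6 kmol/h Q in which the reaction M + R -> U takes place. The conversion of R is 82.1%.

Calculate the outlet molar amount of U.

R reacted = 0.821 × 224.9 = 184.6 kmol/h; ν_R = −1, so ξ = 184.6/1 = 184.6 kmol/h.
Outlet amounts (n = n₀ + ν ξ):
  M: 306.2 − 1(184.6) = 121.6
  R: 224.9 − 1(184.6) = 40.26
  U: 0 + 1(184.6) = 184.6
  Q: 180.6 (inert)

185 kmol/h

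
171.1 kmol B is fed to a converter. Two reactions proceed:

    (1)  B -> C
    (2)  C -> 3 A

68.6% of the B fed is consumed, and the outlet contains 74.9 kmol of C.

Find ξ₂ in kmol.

ξ₂ = 42.5 kmol

Conversion of B: B consumed = 1ξ₁ = 0.686 × 171.1 → ξ₁ = 117.4 kmol.
C balance: n_C = 0 + 1ξ₁ − 1ξ₂ = 74.9 → ξ₂ = (1·117.4 − 74.9)/1 = 42.47 kmol.
Outlet amounts (n = n₀ + Σ ν·ξ):
  B: 171.1 − 1(117.4) = 53.73
  C: 0 + 1(117.4) − 1(42.47) = 74.9
  A: 0 + 3(42.47) = 127.4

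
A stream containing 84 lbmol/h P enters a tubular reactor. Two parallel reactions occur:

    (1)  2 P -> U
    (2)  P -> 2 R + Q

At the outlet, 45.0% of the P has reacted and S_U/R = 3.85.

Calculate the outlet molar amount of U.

Conversion of P: P consumed = 0.45 × 84 = 37.8 lbmol/h = 2ξ₁ + 1ξ₂.
Selectivity: 1ξ₁ / (2ξ₂) = 3.85 → ξ₁ = 7.7 ξ₂.
Substitute: (2·7.7 + 1) ξ₂ = 37.8 → ξ₂ = 2.305 lbmol/h, ξ₁ = 17.75 lbmol/h.
Outlet amounts (n = n₀ + Σ ν·ξ):
  P: 84 − 2(17.75) − 1(2.305) = 46.2
  U: 0 + 1(17.75) = 17.75
  R: 0 + 2(2.305) = 4.61
  Q: 0 + 1(2.305) = 2.305

17.7 lbmol/h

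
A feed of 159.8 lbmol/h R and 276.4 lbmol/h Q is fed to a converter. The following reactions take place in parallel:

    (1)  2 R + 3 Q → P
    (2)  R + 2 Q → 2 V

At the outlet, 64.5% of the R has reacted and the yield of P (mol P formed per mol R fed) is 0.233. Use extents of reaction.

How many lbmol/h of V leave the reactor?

Yield of P: 1ξ₁ / 159.8 = 0.233 → ξ₁ = 37.23 lbmol/h.
Conversion of R: 2ξ₁ + 1ξ₂ = 0.645 × 159.8 = 103.1 → ξ₂ = 28.6 lbmol/h.
Outlet amounts (n = n₀ + Σ ν·ξ):
  R: 159.8 − 2(37.23) − 1(28.6) = 56.73
  Q: 276.4 − 3(37.23) − 2(28.6) = 107.5
  P: 0 + 1(37.23) = 37.23
  V: 0 + 2(28.6) = 57.21

57.2 lbmol/h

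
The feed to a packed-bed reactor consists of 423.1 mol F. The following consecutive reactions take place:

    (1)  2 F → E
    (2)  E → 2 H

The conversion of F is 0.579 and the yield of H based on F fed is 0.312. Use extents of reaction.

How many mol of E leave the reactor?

Conversion of F: F consumed = 2ξ₁ = 0.579 × 423.1 → ξ₁ = 122.5 mol.
Yield of H: 2ξ₂ / 423.1 = 0.312 → ξ₂ = 66 mol.
Outlet amounts (n = n₀ + Σ ν·ξ):
  F: 423.1 − 2(122.5) = 178.1
  E: 0 + 1(122.5) − 1(66) = 56.48
  H: 0 + 2(66) = 132

56.5 mol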